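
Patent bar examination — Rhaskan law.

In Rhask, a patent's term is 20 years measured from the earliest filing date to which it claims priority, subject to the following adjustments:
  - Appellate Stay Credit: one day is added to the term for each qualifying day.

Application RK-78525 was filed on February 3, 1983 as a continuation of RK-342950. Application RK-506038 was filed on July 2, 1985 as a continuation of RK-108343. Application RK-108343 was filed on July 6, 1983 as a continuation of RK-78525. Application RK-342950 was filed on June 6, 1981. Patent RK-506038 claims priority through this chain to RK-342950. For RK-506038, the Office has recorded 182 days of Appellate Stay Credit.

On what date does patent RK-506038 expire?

Earliest priority filing: 6 June 1981.
Base term: 6 June 1981 + 20 years → 6 June 2001.
Appellate Stay Credit: +182 days → 5 December 2001.

December 5, 2001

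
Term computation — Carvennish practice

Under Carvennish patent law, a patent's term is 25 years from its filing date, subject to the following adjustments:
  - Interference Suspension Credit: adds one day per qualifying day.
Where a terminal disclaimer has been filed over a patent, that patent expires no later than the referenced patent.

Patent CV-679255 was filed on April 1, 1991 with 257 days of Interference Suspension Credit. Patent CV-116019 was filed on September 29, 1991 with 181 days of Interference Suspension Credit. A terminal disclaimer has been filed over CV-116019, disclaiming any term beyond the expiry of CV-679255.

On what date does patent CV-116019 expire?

2016-12-14

Natural term of CV-116019:
  Base: filing + 25 years → 29 September 2016.
  Interference Suspension Credit: +181 days → 29 March 2017.
Expiry of referenced patent CV-679255:
  Base: filing + 25 years → 1 April 2016.
  Interference Suspension Credit: +257 days → 14 December 2016.
Terminal disclaimer: CV-116019 expires on the earlier of 29 March 2017 and 14 December 2016.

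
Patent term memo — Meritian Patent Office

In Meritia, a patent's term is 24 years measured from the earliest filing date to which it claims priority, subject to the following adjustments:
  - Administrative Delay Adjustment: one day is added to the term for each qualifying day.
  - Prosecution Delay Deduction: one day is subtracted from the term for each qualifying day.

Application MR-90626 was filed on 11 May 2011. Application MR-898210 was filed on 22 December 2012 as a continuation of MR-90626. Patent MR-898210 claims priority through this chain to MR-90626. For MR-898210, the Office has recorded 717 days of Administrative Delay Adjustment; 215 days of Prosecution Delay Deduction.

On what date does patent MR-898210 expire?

2036-09-24

Earliest priority filing: 11 May 2011.
Base term: 11 May 2011 + 24 years → 11 May 2035.
Administrative Delay Adjustment: +717 days → 27 April 2037.
Prosecution Delay Deduction: −215 days → 24 September 2036.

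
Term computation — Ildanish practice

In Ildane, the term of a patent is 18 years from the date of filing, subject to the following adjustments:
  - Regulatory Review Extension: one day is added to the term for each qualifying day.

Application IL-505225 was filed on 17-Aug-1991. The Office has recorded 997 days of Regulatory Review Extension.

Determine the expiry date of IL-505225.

2012-05-10

Base term: filing date + 18 years → 17 August 2009.
Regulatory Review Extension: +997 days → 10 May 2012.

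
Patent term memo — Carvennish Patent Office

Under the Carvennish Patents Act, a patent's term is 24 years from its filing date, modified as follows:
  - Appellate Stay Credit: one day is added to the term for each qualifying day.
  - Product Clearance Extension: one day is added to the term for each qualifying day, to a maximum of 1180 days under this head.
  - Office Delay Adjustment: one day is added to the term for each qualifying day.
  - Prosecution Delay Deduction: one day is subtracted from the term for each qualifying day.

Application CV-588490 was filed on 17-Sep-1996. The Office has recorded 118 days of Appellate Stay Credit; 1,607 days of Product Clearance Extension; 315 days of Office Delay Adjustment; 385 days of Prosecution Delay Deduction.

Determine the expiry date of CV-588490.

January 28, 2024

Base term: filing date + 24 years → 17 September 2020.
Appellate Stay Credit: +118 days → 13 January 2021.
Product Clearance Extension: 1607 days claimed exceeds the 1180-day cap, so +1180 days → 7 April 2024.
Office Delay Adjustment: +315 days → 16 February 2025.
Prosecution Delay Deduction: −385 days → 28 January 2024.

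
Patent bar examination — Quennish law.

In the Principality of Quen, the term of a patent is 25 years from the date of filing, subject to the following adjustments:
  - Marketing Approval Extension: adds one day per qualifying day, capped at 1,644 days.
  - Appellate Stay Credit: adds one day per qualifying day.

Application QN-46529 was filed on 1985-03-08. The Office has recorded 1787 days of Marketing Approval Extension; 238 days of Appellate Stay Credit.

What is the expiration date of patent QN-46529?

Base term: filing date + 25 years → 8 March 2010.
Marketing Approval Extension: 1787 days claimed exceeds the 1644-day cap, so +1644 days → 7 September 2014.
Appellate Stay Credit: +238 days → 3 May 2015.

May 3, 2015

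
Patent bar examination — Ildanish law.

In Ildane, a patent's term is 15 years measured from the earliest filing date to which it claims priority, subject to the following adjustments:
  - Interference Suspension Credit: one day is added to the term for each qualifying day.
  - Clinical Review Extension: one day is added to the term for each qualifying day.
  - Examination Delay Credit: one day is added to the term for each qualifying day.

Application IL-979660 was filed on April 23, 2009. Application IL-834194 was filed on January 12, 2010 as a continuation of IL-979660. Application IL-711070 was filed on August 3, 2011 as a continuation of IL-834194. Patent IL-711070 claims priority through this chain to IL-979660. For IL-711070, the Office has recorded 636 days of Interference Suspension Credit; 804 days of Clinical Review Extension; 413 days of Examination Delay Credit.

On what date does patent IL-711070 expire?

May 20, 2029

Earliest priority filing: 23 April 2009.
Base term: 23 April 2009 + 15 years → 23 April 2024.
Interference Suspension Credit: +636 days → 19 January 2026.
Clinical Review Extension: +804 days → 2 April 2028.
Examination Delay Credit: +413 days → 20 May 2029.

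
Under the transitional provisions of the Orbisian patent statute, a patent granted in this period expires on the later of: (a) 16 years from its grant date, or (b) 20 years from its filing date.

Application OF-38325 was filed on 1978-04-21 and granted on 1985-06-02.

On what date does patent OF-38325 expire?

June 2, 2001

(a) grant + 16 years → 2 June 2001.
(b) filing + 20 years → 21 April 1998.
Later of the two: 2 June 2001.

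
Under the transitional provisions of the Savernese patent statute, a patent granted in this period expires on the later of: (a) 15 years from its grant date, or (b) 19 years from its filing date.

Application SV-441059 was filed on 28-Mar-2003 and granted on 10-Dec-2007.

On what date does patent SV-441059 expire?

(a) grant + 15 years → 10 December 2022.
(b) filing + 19 years → 28 March 2022.
Later of the two: 10 December 2022.

2022-12-10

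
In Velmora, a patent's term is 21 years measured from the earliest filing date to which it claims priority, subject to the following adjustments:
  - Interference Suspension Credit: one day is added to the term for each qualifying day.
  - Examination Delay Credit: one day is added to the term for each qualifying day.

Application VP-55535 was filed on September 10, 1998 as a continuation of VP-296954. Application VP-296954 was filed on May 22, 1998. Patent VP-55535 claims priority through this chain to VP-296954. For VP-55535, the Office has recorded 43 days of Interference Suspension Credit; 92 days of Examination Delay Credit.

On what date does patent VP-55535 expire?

October 4, 2019

Earliest priority filing: 22 May 1998.
Base term: 22 May 1998 + 21 years → 22 May 2019.
Interference Suspension Credit: +43 days → 4 July 2019.
Examination Delay Credit: +92 days → 4 October 2019.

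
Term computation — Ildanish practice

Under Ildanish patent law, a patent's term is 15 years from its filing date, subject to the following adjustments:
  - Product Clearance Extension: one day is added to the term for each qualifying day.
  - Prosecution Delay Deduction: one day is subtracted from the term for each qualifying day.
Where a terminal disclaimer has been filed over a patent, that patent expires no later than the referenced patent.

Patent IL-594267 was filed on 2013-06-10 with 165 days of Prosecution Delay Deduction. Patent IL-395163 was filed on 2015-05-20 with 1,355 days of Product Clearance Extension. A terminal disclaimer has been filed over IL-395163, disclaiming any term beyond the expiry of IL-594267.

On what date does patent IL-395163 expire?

2027-12-28

Natural term of IL-395163:
  Base: filing + 15 years → 20 May 2030.
  Product Clearance Extension: +1355 days → 3 February 2034.
Expiry of referenced patent IL-594267:
  Base: filing + 15 years → 10 June 2028.
  Prosecution Delay Deduction: −165 days → 28 December 2027.
Terminal disclaimer: IL-395163 expires on the earlier of 3 February 2034 and 28 December 2027.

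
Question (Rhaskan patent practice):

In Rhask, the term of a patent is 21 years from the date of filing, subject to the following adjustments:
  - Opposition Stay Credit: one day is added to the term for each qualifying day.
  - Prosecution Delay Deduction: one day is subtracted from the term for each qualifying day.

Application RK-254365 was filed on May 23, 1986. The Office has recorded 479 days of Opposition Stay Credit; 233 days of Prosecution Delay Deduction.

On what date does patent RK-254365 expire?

Base term: filing date + 21 years → 23 May 2007.
Opposition Stay Credit: +479 days → 13 September 2008.
Prosecution Delay Deduction: −233 days → 24 January 2008.

2008-01-24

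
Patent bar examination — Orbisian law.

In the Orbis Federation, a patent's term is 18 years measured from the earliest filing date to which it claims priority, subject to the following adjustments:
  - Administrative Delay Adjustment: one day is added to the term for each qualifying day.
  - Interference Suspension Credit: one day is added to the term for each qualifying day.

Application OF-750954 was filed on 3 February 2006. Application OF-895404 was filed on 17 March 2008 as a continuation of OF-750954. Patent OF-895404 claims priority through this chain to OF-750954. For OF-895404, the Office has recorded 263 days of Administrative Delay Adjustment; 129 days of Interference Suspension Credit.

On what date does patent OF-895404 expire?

March 1, 2025

Earliest priority filing: 3 February 2006.
Base term: 3 February 2006 + 18 years → 3 February 2024.
Administrative Delay Adjustment: +263 days → 23 October 2024.
Interference Suspension Credit: +129 days → 1 March 2025.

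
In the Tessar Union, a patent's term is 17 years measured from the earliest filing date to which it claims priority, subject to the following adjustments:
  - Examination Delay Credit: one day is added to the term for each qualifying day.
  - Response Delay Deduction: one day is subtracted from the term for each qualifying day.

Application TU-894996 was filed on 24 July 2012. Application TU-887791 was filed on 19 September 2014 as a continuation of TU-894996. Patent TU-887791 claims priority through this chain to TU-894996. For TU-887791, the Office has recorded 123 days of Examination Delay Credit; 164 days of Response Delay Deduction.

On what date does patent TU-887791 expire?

Earliest priority filing: 24 July 2012.
Base term: 24 July 2012 + 17 years → 24 July 2029.
Examination Delay Credit: +123 days → 24 November 2029.
Response Delay Deduction: −164 days → 13 June 2029.

June 13, 2029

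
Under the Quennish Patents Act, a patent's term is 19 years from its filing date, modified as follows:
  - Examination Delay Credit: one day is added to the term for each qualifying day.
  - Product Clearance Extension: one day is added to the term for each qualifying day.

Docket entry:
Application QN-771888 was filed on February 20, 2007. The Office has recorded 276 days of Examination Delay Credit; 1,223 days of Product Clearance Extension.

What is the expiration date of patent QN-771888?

2030-03-30

Base term: filing date + 19 years → 20 February 2026.
Examination Delay Credit: +276 days → 23 November 2026.
Product Clearance Extension: +1223 days → 30 March 2030.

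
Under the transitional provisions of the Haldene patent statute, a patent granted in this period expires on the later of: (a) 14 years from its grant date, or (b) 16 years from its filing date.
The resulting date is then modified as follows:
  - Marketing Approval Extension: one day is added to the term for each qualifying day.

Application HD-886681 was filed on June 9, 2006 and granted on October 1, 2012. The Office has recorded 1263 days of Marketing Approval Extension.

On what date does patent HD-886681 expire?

2030-03-17

(a) grant + 14 years → 1 October 2026.
(b) filing + 16 years → 9 June 2022.
Later of the two: 1 October 2026.
Marketing Approval Extension: +1263 days → 17 March 2030.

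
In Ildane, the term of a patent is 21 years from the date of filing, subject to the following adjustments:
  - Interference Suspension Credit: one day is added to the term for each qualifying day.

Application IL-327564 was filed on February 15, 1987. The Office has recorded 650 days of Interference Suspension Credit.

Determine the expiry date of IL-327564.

Base term: filing date + 21 years → 15 February 2008.
Interference Suspension Credit: +650 days → 26 November 2009.

2009-11-26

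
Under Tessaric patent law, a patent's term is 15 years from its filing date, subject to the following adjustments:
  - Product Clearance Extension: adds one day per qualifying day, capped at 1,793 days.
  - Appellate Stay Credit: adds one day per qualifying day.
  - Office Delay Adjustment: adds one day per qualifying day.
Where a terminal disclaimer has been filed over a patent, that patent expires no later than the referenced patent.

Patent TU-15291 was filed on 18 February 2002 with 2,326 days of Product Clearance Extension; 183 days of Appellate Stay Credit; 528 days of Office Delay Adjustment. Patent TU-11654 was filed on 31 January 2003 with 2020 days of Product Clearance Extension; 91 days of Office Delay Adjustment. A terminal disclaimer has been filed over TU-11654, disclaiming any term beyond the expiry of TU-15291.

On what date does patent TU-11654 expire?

Natural term of TU-11654:
  Base: filing + 15 years → 31 January 2018.
  Product Clearance Extension: 2020 days claimed exceeds the 1793-day cap, so +1793 days → 29 December 2022.
  Office Delay Adjustment: +91 days → 30 March 2023.
Expiry of referenced patent TU-15291:
  Base: filing + 15 years → 18 February 2017.
  Product Clearance Extension: 2326 days claimed exceeds the 1793-day cap, so +1793 days → 16 January 2022.
  Appellate Stay Credit: +183 days → 18 July 2022.
  Office Delay Adjustment: +528 days → 28 December 2023.
Terminal disclaimer: TU-11654 expires on the earlier of 30 March 2023 and 28 December 2023.

2023-03-30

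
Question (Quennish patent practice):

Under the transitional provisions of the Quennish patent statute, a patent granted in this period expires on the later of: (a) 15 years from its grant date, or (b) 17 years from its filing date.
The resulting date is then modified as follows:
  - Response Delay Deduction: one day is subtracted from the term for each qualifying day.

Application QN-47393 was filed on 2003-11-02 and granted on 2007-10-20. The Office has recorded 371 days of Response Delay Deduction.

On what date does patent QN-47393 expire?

2021-10-14

(a) grant + 15 years → 20 October 2022.
(b) filing + 17 years → 2 November 2020.
Later of the two: 20 October 2022.
Response Delay Deduction: −371 days → 14 October 2021.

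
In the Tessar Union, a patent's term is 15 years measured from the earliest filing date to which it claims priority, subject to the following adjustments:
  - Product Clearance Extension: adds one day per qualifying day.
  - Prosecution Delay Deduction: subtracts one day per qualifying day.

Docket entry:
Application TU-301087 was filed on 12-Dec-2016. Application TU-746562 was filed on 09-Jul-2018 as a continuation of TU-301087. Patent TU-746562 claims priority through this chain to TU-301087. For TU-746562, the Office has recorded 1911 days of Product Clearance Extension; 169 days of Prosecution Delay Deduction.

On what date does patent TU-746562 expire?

2036-09-18

Earliest priority filing: 12 December 2016.
Base term: 12 December 2016 + 15 years → 12 December 2031.
Product Clearance Extension: +1911 days → 6 March 2037.
Prosecution Delay Deduction: −169 days → 18 September 2036.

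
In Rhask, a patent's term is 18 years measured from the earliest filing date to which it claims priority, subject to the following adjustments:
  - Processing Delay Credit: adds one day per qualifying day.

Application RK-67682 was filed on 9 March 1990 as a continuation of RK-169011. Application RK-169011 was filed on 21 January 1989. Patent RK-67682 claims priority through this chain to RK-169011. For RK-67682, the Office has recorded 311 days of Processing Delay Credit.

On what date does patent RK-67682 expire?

2007-11-28

Earliest priority filing: 21 January 1989.
Base term: 21 January 1989 + 18 years → 21 January 2007.
Processing Delay Credit: +311 days → 28 November 2007.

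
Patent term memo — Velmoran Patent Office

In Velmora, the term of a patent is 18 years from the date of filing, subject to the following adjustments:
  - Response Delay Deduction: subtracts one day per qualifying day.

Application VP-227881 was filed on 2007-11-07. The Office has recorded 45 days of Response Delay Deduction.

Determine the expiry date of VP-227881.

Base term: filing date + 18 years → 7 November 2025.
Response Delay Deduction: −45 days → 23 September 2025.

September 23, 2025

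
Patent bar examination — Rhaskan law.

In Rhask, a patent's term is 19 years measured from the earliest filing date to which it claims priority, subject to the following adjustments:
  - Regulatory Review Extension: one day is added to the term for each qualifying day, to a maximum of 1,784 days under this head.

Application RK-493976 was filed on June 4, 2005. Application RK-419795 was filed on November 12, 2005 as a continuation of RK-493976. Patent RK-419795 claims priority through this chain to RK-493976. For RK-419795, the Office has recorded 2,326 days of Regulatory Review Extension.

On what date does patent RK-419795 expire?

April 23, 2029

Earliest priority filing: 4 June 2005.
Base term: 4 June 2005 + 19 years → 4 June 2024.
Regulatory Review Extension: 2326 days claimed exceeds the 1784-day cap, so +1784 days → 23 April 2029.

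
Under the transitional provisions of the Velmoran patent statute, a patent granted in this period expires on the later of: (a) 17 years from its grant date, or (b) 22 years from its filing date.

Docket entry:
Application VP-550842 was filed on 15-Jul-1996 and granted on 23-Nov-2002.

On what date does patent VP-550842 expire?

2019-11-23

(a) grant + 17 years → 23 November 2019.
(b) filing + 22 years → 15 July 2018.
Later of the two: 23 November 2019.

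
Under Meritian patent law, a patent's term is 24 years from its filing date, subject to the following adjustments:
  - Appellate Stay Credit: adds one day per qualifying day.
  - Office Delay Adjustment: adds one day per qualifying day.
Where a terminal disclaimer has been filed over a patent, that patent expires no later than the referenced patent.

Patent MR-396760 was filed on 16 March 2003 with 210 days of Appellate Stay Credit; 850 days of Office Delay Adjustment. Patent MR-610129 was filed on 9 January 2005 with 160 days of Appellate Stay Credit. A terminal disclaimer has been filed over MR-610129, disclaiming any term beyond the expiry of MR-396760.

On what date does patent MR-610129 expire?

June 18, 2029

Natural term of MR-610129:
  Base: filing + 24 years → 9 January 2029.
  Appellate Stay Credit: +160 days → 18 June 2029.
Expiry of referenced patent MR-396760:
  Base: filing + 24 years → 16 March 2027.
  Appellate Stay Credit: +210 days → 12 October 2027.
  Office Delay Adjustment: +850 days → 8 February 2030.
Terminal disclaimer: MR-610129 expires on the earlier of 18 June 2029 and 8 February 2030.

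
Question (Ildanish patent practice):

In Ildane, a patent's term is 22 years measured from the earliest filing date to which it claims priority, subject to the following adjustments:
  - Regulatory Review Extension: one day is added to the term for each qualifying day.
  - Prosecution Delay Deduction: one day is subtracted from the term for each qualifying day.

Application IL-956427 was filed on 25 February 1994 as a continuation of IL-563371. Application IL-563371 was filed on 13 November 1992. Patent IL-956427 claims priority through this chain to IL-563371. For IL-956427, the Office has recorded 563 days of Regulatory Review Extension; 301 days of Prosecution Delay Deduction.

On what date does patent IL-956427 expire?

2015-08-02

Earliest priority filing: 13 November 1992.
Base term: 13 November 1992 + 22 years → 13 November 2014.
Regulatory Review Extension: +563 days → 29 May 2016.
Prosecution Delay Deduction: −301 days → 2 August 2015.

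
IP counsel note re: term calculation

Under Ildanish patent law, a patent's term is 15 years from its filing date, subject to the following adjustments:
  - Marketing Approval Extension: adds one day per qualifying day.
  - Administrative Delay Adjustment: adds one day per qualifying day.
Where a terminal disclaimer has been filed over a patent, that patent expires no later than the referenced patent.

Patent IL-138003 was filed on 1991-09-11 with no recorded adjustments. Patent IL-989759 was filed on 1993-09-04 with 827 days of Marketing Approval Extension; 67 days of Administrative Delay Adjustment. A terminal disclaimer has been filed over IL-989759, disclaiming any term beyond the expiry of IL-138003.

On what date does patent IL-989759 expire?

September 11, 2006

Natural term of IL-989759:
  Base: filing + 15 years → 4 September 2008.
  Marketing Approval Extension: +827 days → 10 December 2010.
  Administrative Delay Adjustment: +67 days → 15 February 2011.
Expiry of referenced patent IL-138003:
  Base: filing + 15 years → 11 September 2006.
Terminal disclaimer: IL-989759 expires on the earlier of 15 February 2011 and 11 September 2006.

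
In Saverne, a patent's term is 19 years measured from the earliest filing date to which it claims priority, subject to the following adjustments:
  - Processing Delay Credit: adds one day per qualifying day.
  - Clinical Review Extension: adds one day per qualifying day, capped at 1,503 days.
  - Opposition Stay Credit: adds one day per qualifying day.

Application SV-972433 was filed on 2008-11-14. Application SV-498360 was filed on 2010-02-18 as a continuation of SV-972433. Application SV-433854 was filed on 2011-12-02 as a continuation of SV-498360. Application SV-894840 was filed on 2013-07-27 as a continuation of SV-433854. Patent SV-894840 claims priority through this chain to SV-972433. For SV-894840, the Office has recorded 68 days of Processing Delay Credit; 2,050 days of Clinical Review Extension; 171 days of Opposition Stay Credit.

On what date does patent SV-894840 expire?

August 21, 2032

Earliest priority filing: 14 November 2008.
Base term: 14 November 2008 + 19 years → 14 November 2027.
Processing Delay Credit: +68 days → 21 January 2028.
Clinical Review Extension: 2050 days claimed exceeds the 1503-day cap, so +1503 days → 3 March 2032.
Opposition Stay Credit: +171 days → 21 August 2032.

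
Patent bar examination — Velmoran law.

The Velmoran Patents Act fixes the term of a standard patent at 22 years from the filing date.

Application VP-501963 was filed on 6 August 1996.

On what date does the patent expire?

August 6, 2018

Filing date + 22 years → 6 August 2018.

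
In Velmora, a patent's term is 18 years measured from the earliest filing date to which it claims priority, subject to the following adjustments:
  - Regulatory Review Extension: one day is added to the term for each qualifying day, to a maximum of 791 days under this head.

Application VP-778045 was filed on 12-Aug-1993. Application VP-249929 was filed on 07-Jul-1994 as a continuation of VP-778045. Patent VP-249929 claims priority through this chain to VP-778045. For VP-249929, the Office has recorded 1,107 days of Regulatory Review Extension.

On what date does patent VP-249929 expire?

2013-10-11

Earliest priority filing: 12 August 1993.
Base term: 12 August 1993 + 18 years → 12 August 2011.
Regulatory Review Extension: 1107 days claimed exceeds the 791-day cap, so +791 days → 11 October 2013.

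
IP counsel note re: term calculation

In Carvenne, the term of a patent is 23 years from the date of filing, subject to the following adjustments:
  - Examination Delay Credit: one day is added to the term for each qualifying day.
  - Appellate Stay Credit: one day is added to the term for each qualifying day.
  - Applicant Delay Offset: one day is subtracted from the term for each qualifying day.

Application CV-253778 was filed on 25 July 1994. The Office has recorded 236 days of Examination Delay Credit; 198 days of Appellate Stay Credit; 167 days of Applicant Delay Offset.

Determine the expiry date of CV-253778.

Base term: filing date + 23 years → 25 July 2017.
Examination Delay Credit: +236 days → 18 March 2018.
Appellate Stay Credit: +198 days → 2 October 2018.
Applicant Delay Offset: −167 days → 18 April 2018.

April 18, 2018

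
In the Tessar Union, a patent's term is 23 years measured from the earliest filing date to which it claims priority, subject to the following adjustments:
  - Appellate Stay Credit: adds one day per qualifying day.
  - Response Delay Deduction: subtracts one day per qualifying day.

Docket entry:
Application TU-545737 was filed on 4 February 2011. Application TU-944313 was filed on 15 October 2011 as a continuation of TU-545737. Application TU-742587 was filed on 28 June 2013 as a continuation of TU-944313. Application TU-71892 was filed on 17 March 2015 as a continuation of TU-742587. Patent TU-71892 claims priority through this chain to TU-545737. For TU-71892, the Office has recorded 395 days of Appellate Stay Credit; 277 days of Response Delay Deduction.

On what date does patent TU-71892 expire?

2034-06-02

Earliest priority filing: 4 February 2011.
Base term: 4 February 2011 + 23 years → 4 February 2034.
Appellate Stay Credit: +395 days → 6 March 2035.
Response Delay Deduction: −277 days → 2 June 2034.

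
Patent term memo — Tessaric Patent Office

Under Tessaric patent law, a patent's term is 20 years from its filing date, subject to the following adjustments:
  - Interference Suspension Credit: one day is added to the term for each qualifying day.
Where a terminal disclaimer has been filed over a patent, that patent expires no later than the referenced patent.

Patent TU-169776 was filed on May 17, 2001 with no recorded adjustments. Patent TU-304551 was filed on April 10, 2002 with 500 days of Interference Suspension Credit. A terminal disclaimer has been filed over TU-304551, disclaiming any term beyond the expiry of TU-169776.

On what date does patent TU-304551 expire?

Natural term of TU-304551:
  Base: filing + 20 years → 10 April 2022.
  Interference Suspension Credit: +500 days → 23 August 2023.
Expiry of referenced patent TU-169776:
  Base: filing + 20 years → 17 May 2021.
Terminal disclaimer: TU-304551 expires on the earlier of 23 August 2023 and 17 May 2021.

2021-05-17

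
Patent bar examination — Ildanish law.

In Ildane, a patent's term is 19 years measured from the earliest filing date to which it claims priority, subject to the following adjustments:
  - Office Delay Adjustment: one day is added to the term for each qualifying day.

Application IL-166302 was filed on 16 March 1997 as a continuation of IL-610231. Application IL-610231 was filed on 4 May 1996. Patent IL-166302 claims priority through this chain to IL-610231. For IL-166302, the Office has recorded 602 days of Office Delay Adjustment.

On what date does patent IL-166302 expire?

Earliest priority filing: 4 May 1996.
Base term: 4 May 1996 + 19 years → 4 May 2015.
Office Delay Adjustment: +602 days → 26 December 2016.

2016-12-26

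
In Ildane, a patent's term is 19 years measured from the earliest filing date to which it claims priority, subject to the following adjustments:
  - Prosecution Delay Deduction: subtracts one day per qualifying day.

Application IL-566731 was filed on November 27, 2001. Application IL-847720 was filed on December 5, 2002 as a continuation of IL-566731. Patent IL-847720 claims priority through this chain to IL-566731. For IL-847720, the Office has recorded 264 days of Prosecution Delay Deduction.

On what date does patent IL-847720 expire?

2020-03-08

Earliest priority filing: 27 November 2001.
Base term: 27 November 2001 + 19 years → 27 November 2020.
Prosecution Delay Deduction: −264 days → 8 March 2020.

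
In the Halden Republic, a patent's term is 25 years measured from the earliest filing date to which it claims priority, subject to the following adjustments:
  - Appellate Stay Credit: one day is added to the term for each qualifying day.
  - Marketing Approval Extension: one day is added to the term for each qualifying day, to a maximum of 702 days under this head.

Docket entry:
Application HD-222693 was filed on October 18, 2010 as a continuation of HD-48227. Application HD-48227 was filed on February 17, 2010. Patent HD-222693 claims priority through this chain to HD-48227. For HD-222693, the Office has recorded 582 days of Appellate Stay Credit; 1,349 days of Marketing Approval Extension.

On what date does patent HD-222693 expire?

2038-08-24

Earliest priority filing: 17 February 2010.
Base term: 17 February 2010 + 25 years → 17 February 2035.
Appellate Stay Credit: +582 days → 21 September 2036.
Marketing Approval Extension: 1349 days claimed exceeds the 702-day cap, so +702 days → 24 August 2038.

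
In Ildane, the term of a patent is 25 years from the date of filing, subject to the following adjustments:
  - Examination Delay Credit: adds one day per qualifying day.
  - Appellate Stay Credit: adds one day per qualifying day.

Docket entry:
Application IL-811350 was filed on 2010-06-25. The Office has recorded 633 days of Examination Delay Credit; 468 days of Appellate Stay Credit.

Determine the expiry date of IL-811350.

June 30, 2038

Base term: filing date + 25 years → 25 June 2035.
Examination Delay Credit: +633 days → 19 March 2037.
Appellate Stay Credit: +468 days → 30 June 2038.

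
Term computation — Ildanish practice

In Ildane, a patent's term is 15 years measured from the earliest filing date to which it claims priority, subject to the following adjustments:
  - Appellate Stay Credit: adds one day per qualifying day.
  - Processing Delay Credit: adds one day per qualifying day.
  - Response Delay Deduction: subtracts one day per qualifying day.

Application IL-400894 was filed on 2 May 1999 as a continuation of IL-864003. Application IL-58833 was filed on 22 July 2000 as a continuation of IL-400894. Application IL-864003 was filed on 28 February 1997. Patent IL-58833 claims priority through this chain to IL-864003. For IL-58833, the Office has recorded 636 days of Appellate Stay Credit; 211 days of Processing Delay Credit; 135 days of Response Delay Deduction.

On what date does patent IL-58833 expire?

Earliest priority filing: 28 February 1997.
Base term: 28 February 1997 + 15 years → 28 February 2012.
Appellate Stay Credit: +636 days → 25 November 2013.
Processing Delay Credit: +211 days → 24 June 2014.
Response Delay Deduction: −135 days → 9 February 2014.

February 9, 2014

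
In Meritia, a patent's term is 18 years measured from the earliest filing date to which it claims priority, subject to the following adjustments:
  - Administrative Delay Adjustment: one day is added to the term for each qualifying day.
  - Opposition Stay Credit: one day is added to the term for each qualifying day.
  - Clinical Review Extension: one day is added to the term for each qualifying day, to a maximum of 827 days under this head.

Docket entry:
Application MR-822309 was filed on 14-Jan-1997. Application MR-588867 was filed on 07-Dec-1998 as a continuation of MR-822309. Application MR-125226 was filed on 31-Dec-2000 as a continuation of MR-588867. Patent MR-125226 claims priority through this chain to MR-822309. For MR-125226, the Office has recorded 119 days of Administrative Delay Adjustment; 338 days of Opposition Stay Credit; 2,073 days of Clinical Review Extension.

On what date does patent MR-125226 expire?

Earliest priority filing: 14 January 1997.
Base term: 14 January 1997 + 18 years → 14 January 2015.
Administrative Delay Adjustment: +119 days → 13 May 2015.
Opposition Stay Credit: +338 days → 15 April 2016.
Clinical Review Extension: 2073 days claimed exceeds the 827-day cap, so +827 days → 21 July 2018.

2018-07-21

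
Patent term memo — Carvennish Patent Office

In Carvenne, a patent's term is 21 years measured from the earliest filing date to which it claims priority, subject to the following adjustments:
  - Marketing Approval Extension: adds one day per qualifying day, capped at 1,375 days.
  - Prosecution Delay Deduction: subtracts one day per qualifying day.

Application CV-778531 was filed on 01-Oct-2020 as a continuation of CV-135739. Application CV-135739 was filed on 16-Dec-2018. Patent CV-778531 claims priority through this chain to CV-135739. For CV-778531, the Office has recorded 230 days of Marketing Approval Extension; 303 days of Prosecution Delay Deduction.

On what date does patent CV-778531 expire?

October 4, 2039

Earliest priority filing: 16 December 2018.
Base term: 16 December 2018 + 21 years → 16 December 2039.
Marketing Approval Extension: 230 days (within the 1375-day cap) → +230 days → 2 August 2040.
Prosecution Delay Deduction: −303 days → 4 October 2039.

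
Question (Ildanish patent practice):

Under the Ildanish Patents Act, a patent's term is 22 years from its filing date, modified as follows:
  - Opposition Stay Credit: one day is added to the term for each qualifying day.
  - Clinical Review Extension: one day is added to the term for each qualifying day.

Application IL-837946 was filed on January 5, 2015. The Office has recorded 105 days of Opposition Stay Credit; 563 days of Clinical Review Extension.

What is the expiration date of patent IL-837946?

November 4, 2038

Base term: filing date + 22 years → 5 January 2037.
Opposition Stay Credit: +105 days → 20 April 2037.
Clinical Review Extension: +563 days → 4 November 2038.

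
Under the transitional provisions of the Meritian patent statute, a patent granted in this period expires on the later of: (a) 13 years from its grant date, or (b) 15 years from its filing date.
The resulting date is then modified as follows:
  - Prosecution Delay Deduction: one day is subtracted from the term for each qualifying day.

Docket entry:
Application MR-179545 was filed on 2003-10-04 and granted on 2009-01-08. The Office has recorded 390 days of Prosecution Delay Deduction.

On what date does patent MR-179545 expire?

(a) grant + 13 years → 8 January 2022.
(b) filing + 15 years → 4 October 2018.
Later of the two: 8 January 2022.
Prosecution Delay Deduction: −390 days → 14 December 2020.

2020-12-14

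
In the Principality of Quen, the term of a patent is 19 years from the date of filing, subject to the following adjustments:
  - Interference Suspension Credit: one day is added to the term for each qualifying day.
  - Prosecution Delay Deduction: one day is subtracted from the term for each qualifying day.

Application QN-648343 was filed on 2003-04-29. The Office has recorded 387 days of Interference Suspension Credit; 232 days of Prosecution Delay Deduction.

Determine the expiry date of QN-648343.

Base term: filing date + 19 years → 29 April 2022.
Interference Suspension Credit: +387 days → 21 May 2023.
Prosecution Delay Deduction: −232 days → 1 October 2022.

October 1, 2022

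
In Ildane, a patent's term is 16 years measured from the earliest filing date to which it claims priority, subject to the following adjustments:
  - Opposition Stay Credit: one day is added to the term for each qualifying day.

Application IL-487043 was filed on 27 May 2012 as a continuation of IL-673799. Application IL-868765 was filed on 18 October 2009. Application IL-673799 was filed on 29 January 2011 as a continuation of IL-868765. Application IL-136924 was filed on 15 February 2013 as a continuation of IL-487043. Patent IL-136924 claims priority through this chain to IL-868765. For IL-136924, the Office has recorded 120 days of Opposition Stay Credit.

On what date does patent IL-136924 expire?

Earliest priority filing: 18 October 2009.
Base term: 18 October 2009 + 16 years → 18 October 2025.
Opposition Stay Credit: +120 days → 15 February 2026.

February 15, 2026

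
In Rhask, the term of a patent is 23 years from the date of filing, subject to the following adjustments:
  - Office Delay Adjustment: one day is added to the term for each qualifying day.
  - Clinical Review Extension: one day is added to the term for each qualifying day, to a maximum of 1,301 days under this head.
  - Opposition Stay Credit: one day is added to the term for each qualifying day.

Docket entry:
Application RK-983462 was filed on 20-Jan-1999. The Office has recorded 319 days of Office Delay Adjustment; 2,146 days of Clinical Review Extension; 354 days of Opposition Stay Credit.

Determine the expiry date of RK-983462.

Base term: filing date + 23 years → 20 January 2022.
Office Delay Adjustment: +319 days → 5 December 2022.
Clinical Review Extension: 2146 days claimed exceeds the 1301-day cap, so +1301 days → 28 June 2026.
Opposition Stay Credit: +354 days → 17 June 2027.

2027-06-17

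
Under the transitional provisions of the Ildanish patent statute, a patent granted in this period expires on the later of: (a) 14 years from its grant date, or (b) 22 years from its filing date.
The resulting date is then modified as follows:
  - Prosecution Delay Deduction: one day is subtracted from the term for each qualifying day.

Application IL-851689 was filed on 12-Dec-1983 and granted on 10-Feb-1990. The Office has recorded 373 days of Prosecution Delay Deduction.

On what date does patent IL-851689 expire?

(a) grant + 14 years → 10 February 2004.
(b) filing + 22 years → 12 December 2005.
Later of the two: 12 December 2005.
Prosecution Delay Deduction: −373 days → 4 December 2004.

2004-12-04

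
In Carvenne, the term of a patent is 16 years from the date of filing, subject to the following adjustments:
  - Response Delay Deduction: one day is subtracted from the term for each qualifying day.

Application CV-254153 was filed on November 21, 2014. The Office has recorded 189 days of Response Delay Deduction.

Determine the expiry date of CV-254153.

May 16, 2030

Base term: filing date + 16 years → 21 November 2030.
Response Delay Deduction: −189 days → 16 May 2030.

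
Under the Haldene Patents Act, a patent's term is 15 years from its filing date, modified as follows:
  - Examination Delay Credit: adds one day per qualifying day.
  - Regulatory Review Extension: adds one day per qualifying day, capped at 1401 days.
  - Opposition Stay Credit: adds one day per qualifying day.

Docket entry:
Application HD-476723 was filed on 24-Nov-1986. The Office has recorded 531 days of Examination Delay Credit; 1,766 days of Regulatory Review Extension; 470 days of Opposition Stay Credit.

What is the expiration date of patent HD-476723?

Base term: filing date + 15 years → 24 November 2001.
Examination Delay Credit: +531 days → 9 May 2003.
Regulatory Review Extension: 1766 days claimed exceeds the 1401-day cap, so +1401 days → 10 March 2007.
Opposition Stay Credit: +470 days → 22 June 2008.

June 22, 2008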